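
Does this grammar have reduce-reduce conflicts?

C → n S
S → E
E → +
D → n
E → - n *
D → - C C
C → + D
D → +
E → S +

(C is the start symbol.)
No reduce-reduce conflicts

Augment with C' → C and build the canonical LR(0) collection (I0 = CLOSURE({[C' → . C]}), then GOTO on every symbol after a dot until no new states appear). It has 17 states:
  I0: { [C → . + D], [C → . n S], [C' → . C] }  — shift
  I1: { [C → + . D], [D → . +], [D → . - C C], [D → . n] }  — shift
  I2: { [C' → C .] }  — accept
  I3: { [C → n . S], [E → . +], [E → . - n *], [E → . S +], [S → . E] }  — shift
  I4: { [E → + .] }  — reduce
  I5: { [E → - . n *] }  — shift
  I6: { [S → E .] }  — reduce
  I7: { [C → n S .], [E → S . +] }  — shift, reduce
  I8: { [E → S + .] }  — reduce
  I9: { [E → - n . *] }  — shift
  I10: { [E → - n * .] }  — reduce
  I11: { [D → + .] }  — reduce
  I12: { [C → . + D], [C → . n S], [D → - . C C] }  — shift
  I13: { [C → + D .] }  — reduce
  I14: { [D → n .] }  — reduce
  I15: { [C → . + D], [C → . n S], [D → - C . C] }  — shift
  I16: { [D → - C C .] }  — reduce

No state contains more than one complete item.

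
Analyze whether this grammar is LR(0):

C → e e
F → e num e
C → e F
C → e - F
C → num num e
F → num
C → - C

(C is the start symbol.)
A grammar is LR(0) if no state in the canonical LR(0) collection has:
  - both a shift item (dot before a terminal) and a complete item (shift-reduce conflict), or
  - two or more complete items (reduce-reduce conflict; the accept item [C' → C .] counts as a complete item here).

Augment with C' → C and build the canonical LR(0) collection (I0 = CLOSURE({[C' → . C]}), then GOTO on every symbol after a dot until no new states appear). It has 16 states:
  I0: { [C → . - C], [C → . e - F], [C → . e F], [C → . e e], [C → . num num e], [C' → . C] }  — shift
  I1: { [C → - . C], [C → . - C], [C → . e - F], [C → . e F], [C → . e e], [C → . num num e] }  — shift
  I2: { [C' → C .] }  — accept
  I3: { [C → e . - F], [C → e . F], [C → e . e], [F → . e num e], [F → . num] }  — shift
  I4: { [C → num . num e] }  — shift
  I5: { [C → num num . e] }  — shift
  I6: { [C → num num e .] }  — reduce
  I7: { [C → e - . F], [F → . e num e], [F → . num] }  — shift
  I8: { [C → e F .] }  — reduce
  I9: { [C → e e .], [F → e . num e] }  — shift, reduce
  I10: { [F → num .] }  — reduce
  I11: { [F → e num . e] }  — shift
  I12: { [F → e num e .] }  — reduce
  I13: { [C → e - F .] }  — reduce
  I14: { [F → e . num e] }  — shift
  I15: { [C → - C .] }  — reduce

Conflict in state I9:
  Shift-reduce conflict between [C → e e .] and [F → e . num e]
So the grammar is NOT LR(0).

Answer: No. Shift-reduce conflict between [C → e e .] and [F → e . num e]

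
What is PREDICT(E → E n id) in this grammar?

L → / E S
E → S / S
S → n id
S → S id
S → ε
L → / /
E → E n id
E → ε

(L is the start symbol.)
{ '/', 'id', 'n' }

PREDICT(E → E n id) = (FIRST(RHS) \ {ε}) ∪ (FOLLOW(E) if ε ∈ FIRST(RHS), i.e. RHS ⇒* ε)
FIRST(E) = { '/', 'id', 'n', ε }
FIRST(E n id) = { '/', 'id', 'n' }
ε ∉ FIRST(E n id), so FOLLOW(E) is not added.
PREDICT(E → E n id) = { '/', 'id', 'n' }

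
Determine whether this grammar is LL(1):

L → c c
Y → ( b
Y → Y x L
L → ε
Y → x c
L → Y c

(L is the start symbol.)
No. Predict set conflict for L: { 'c' }

A grammar is LL(1) if for each non-terminal N with multiple productions, the predict sets of those productions are pairwise disjoint, where PREDICT(N → α) = (FIRST(α) \ {ε}) ∪ (FOLLOW(N) if α ⇒* ε).

Relevant sets:
  FIRST(Y) = { '(', 'x' }
  FOLLOW(L) = { $, 'c', 'x' }

For L:
  PREDICT(L → c c) = { 'c' }
  PREDICT(L → ε) = { $, 'c', 'x' }
  PREDICT(L → Y c) = { '(', 'x' }
For Y:
  PREDICT(Y → '(' b) = { '(' }
  PREDICT(Y → Y x L) = { '(', 'x' }
  PREDICT(Y → x c) = { 'x' }

Conflict found: Predict set conflict for L: { 'c' }
The grammar is NOT LL(1).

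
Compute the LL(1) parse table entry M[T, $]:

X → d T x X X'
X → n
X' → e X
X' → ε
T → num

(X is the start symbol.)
Empty (error entry)

To find M[T, $], we find productions for T where $ is in the predict set (PREDICT(N → α) = (FIRST(α) \ {ε}) ∪ (FOLLOW(N) if α ⇒* ε)).

T → num: PREDICT = { 'num' }

M[T, $] is empty (no production applies)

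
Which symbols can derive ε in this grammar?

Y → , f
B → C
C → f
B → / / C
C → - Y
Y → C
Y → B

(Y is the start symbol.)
None

There are no ε-productions, so no non-terminal can derive ε.
No non-terminals are nullable.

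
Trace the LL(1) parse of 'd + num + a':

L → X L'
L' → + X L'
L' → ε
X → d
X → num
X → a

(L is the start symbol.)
Stack is shown with the top on the left.

Stack     Input          Action
-------------------------------
L $       d + num + a $  output L → X L'
X L' $    d + num + a $  output X → d
d L' $    d + num + a $  match 'd'
L' $      + num + a $    output L' → + X L'
+ X L' $  + num + a $    match '+'
X L' $    num + a $      output X → num
num L' $  num + a $      match 'num'
L' $      + a $          output L' → + X L'
+ X L' $  + a $          match '+'
X L' $    a $            output X → a
a L' $    a $            match 'a'
L' $      $              output L' → ε
$         $              accept

The string is accepted.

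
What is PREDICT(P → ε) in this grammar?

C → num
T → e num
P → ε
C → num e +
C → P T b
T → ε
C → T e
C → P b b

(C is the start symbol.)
PREDICT(P → ε) = (FIRST(RHS) \ {ε}) ∪ (FOLLOW(P) if ε ∈ FIRST(RHS), i.e. RHS ⇒* ε)
The right-hand side is ε (FIRST(ε) = { ε }), so the predict set is FOLLOW(P) = { 'b', 'e' }
PREDICT(P → ε) = { 'b', 'e' }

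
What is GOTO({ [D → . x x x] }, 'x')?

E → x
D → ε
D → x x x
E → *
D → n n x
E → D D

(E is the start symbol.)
{ [D → x . x x] }

GOTO(I, 'x') = CLOSURE({ [A → αX.β] : [A → α.Xβ] ∈ I, X = 'x' })

Items with dot before 'x', with the dot advanced:
  [D → . x x x] → [D → x . x x]
Closure adds nothing (no advanced item has the dot before a non-terminal).

GOTO = { [D → x . x x] }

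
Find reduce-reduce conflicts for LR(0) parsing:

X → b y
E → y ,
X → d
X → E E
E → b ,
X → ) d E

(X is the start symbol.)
No reduce-reduce conflicts

A reduce-reduce conflict occurs when an LR(0) state has two complete items [A → α .] and [B → β .] — both call for a reduction, and with no lookahead the parser cannot choose between them.

Augment with X' → X and build the canonical LR(0) collection (I0 = CLOSURE({[X' → . X]}), then GOTO on every symbol after a dot until no new states appear). It has 14 states:
  I0: { [E → . b ,], [E → . y ,], [X → . ) d E], [X → . E E], [X → . b y], [X → . d], [X' → . X] }  — shift
  I1: { [X → ) . d E] }  — shift
  I2: { [E → . b ,], [E → . y ,], [X → E . E] }  — shift
  I3: { [X' → X .] }  — accept
  I4: { [E → b . ,], [X → b . y] }  — shift
  I5: { [X → d .] }  — reduce
  I6: { [E → y . ,] }  — shift
  I7: { [E → y , .] }  — reduce
  I8: { [E → b , .] }  — reduce
  I9: { [X → b y .] }  — reduce
  I10: { [X → E E .] }  — reduce
  I11: { [E → b . ,] }  — shift
  I12: { [E → . b ,], [E → . y ,], [X → ) d . E] }  — shift
  I13: { [X → ) d E .] }  — reduce

No state contains more than one complete item.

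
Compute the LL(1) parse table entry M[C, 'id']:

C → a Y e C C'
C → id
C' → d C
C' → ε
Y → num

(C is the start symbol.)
C → id

To find M[C, 'id'], we find productions for C where 'id' is in the predict set (PREDICT(N → α) = (FIRST(α) \ {ε}) ∪ (FOLLOW(N) if α ⇒* ε)).

C → a Y e C C': PREDICT = { 'a' }
C → id: PREDICT = { 'id' }
  'id' is in predict set, so this production goes in M[C, 'id']

M[C, 'id'] = C → id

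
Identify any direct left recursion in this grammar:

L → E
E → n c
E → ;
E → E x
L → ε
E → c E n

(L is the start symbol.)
Direct left recursion occurs when N → N α for some non-terminal N (the right-hand side begins with the left-hand side itself).

L → E: starts with E
E → n c: starts with n
E → ;: starts with ';'
E → E x: LEFT RECURSIVE (starts with E)
L → ε: starts with ε
E → c E n: starts with c

The grammar has direct left recursion on: E.

Answer: Yes, E is left-recursive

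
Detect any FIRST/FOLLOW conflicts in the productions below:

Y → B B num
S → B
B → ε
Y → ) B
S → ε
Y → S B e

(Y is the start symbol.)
No FIRST/FOLLOW conflicts.

A FIRST/FOLLOW conflict occurs when a non-terminal N has a nullable alternative N → β (β ⇒* ε) and another alternative N → α with FIRST(α) ∩ FOLLOW(N) ≠ ∅: on such a lookahead the parser cannot decide between expanding α and letting N vanish via β.

Nullable non-terminals: B, S.
FIRST sets used below: FIRST(B) = { ε }
B has a nullable alternative but only one production, so nothing to check.

S: nullable alternative(s) S → B, S → ε; FOLLOW(S) = { 'e' }
  S → B: FIRST \ {ε} = { } — disjoint from FOLLOW(S)
  S → ε: FIRST \ {ε} = { } — disjoint from FOLLOW(S)

Y has no nullable alternative, so no FIRST/FOLLOW check is needed there.

No FIRST/FOLLOW conflicts found.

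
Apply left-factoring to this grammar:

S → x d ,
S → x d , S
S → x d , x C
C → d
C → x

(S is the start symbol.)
S → x d , S'
S' → ε
S' → S
S' → x C
C → d
C → x

Left-factoring transforms A → αβ₁ | αβ₂ into A → αA' and A' → β₁ | β₂
(α is the longest common prefix among the alternatives). Repeat until
no nonterminal has two alternatives with a common prefix.

Round 1: S has alternatives sharing prefix 'x d ,'. Introduce S': S → x d , S'
  Add: S' → ε
  Add: S' → S
  Add: S' → x C

No remaining common prefixes — done.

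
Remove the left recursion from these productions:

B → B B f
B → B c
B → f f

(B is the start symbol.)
B → f f B'
B' → B f B'
B' → c B'
B' → ε

B is directly left-recursive. The standard transformation for
  A → A α₁ | ... | A α_m | β₁ | ... | β_n
is
  A  → β₁ A' | ... | β_n A'
  A' → α₁ A' | ... | α_m A' | ε

B → f f becomes B → f f B'
B → B B f becomes B' → B f B'
B → B c becomes B' → c B'
Add B' → ε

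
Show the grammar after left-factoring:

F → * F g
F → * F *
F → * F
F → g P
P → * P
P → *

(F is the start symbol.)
F → * F F'
F' → g
F' → *
F' → ε
F → g P
P → * P'
P' → P
P' → ε

Left-factoring transforms A → αβ₁ | αβ₂ into A → αA' and A' → β₁ | β₂
(α is the longest common prefix among the alternatives). Repeat until
no nonterminal has two alternatives with a common prefix.

Round 1: F has alternatives sharing prefix '* F'. Introduce F': F → * F F'
  Add: F' → g
  Add: F' → *
  Add: F' → ε

Round 2: P has alternatives sharing prefix '*'. Introduce P': P → * P'
  Add: P' → P
  Add: P' → ε

No remaining common prefixes — done.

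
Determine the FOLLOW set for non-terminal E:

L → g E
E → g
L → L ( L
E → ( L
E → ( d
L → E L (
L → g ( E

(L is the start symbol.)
{ $, '(', 'g' }

To compute FOLLOW(E), find every occurrence of E on a right-hand side N → α E β: add FIRST(β) \ {ε}, and if β is empty or nullable also add FOLLOW(N). Iterate to a fixed point.

In L → g E: E is at the end, add FOLLOW(L)
In L → E L (: E is followed by L '(', add FIRST(L '(') \ {ε} = { '(', 'g' }
In L → g ( E: E is at the end, add FOLLOW(L)

The FOLLOW sets referred to above (computed the same way, to a fixed point):
  FOLLOW(L) = { $, '(', 'g' }

Taking the union: FOLLOW(E) = { $, '(', 'g' }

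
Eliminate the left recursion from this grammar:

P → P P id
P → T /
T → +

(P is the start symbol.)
P is directly left-recursive. The standard transformation for
  A → A α₁ | ... | A α_m | β₁ | ... | β_n
is
  A  → β₁ A' | ... | β_n A'
  A' → α₁ A' | ... | α_m A' | ε

P → T / becomes P → T / P'
P → P P id becomes P' → P id P'
Add P' → ε

Productions for other non-terminals are unchanged:
  T → +

Resulting grammar:
P → T / P'
P' → P id P'
P' → ε
T → +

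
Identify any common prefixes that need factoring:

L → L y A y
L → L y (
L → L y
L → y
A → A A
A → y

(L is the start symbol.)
Left-factoring is needed when two productions for the same non-terminal
share a common prefix on the right-hand side.

Productions for L:
  L → L y A y
  L → L y (
  L → L y
  L → y
Productions for A:
  A → A A
  A → y

Found common prefix 'L y' in productions for L

Answer: Yes, L has productions with common prefix 'L y'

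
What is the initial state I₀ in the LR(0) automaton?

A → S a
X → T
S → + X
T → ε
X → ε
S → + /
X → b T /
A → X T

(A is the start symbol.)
First, augment the grammar with A' → A
I₀ = CLOSURE({ [A' → . A] }):
  [A' → . A] has the dot before A: add [A → . S a], [A → . X T]
  [A → . S a] has the dot before S: add [S → . + X], [S → . + /]
  [A → . X T] has the dot before X: add [X → . T], [X → .], [X → . b T /]
  [X → . T] has the dot before T: add [T → .]
No further items can be added.

I₀ = { [A → . S a], [A → . X T], [A' → . A], [S → . + /], [S → . + X], [T → .], [X → . T], [X → . b T /], [X → .] }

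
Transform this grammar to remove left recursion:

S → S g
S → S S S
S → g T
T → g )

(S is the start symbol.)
S → g T S'
S' → g S'
S' → S S S'
S' → ε
T → g )

S is directly left-recursive. The standard transformation for
  A → A α₁ | ... | A α_m | β₁ | ... | β_n
is
  A  → β₁ A' | ... | β_n A'
  A' → α₁ A' | ... | α_m A' | ε

S → g T becomes S → g T S'
S → S g becomes S' → g S'
S → S S S becomes S' → S S S'
Add S' → ε

Productions for other non-terminals are unchanged:
  T → g )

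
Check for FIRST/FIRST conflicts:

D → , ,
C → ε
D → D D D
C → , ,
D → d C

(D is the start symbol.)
A FIRST/FIRST conflict occurs when two productions N → α and N → β for the same non-terminal have FIRST(α) ∩ FIRST(β) ≠ ∅ (with ε ∈ FIRST of a nullable right-hand side, so two nullable alternatives also conflict).

FIRST sets of the non-terminals at (or reachable through a nullable prefix from) the front of some alternative:
  FIRST(D) = { ',', 'd' }

Productions for D:
  D → , ,: FIRST = { ',' }
  D → D D D: FIRST = { ',', 'd' }
  D → d C: FIRST = { 'd' }
Productions for C:
  C → ε: FIRST = { ε }
  C → , ,: FIRST = { ',' }

Conflict for D: D → , , and D → D D D
  Overlap: { ',' }
Conflict for D: D → D D D and D → d C
  Overlap: { 'd' }

Answer: Yes. D → ',' ',' / D → D D D on { ',' }; D → D D D / D → d C on { 'd' }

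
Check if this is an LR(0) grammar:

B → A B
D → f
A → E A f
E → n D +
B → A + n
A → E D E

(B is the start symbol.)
Yes, the grammar is LR(0)

Augment with B' → B and build the canonical LR(0) collection (I0 = CLOSURE({[B' → . B]}), then GOTO on every symbol after a dot until no new states appear). It has 15 states:
  I0: { [A → . E A f], [A → . E D E], [B → . A + n], [B → . A B], [B' → . B], [E → . n D +] }  — shift
  I1: { [A → . E A f], [A → . E D E], [B → . A + n], [B → . A B], [B → A . + n], [B → A . B], [E → . n D +] }  — shift
  I2: { [B' → B .] }  — accept
  I3: { [A → . E A f], [A → . E D E], [A → E . A f], [A → E . D E], [D → . f], [E → . n D +] }  — shift
  I4: { [D → . f], [E → n . D +] }  — shift
  I5: { [E → n D . +] }  — shift
  I6: { [D → f .] }  — reduce
  I7: { [E → n D + .] }  — reduce
  I8: { [A → E A . f] }  — shift
  I9: { [A → E D . E], [E → . n D +] }  — shift
  I10: { [A → E D E .] }  — reduce
  I11: { [A → E A f .] }  — reduce
  I12: { [B → A + . n] }  — shift
  I13: { [B → A B .] }  — reduce
  I14: { [B → A + n .] }  — reduce

Every state is either a pure shift/goto state or contains exactly one complete item and nothing to shift — no conflicts. The grammar is LR(0).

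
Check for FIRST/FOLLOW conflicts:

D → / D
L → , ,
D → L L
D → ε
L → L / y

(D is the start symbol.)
Nullable non-terminals: D.
FIRST sets used below: FIRST(L) = { ',' }

D: nullable alternative(s) D → ε; FOLLOW(D) = { $ }
  D → / D: FIRST \ {ε} = { '/' } — disjoint from FOLLOW(D)
  D → L L: FIRST \ {ε} = { ',' } — disjoint from FOLLOW(D)
  D → ε: FIRST \ {ε} = { } — this is the only nullable alternative, skip

L has no nullable alternative, so no FIRST/FOLLOW check is needed there.

No FIRST/FOLLOW conflicts found.

Answer: No FIRST/FOLLOW conflicts.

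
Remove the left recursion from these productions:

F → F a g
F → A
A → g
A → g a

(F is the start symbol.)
F → A F'
F' → a g F'
F' → ε
A → g
A → g a

F is directly left-recursive. The standard transformation for
  A → A α₁ | ... | A α_m | β₁ | ... | β_n
is
  A  → β₁ A' | ... | β_n A'
  A' → α₁ A' | ... | α_m A' | ε

F → A becomes F → A F'
F → F a g becomes F' → a g F'
Add F' → ε

Productions for other non-terminals are unchanged:
  A → g
  A → g a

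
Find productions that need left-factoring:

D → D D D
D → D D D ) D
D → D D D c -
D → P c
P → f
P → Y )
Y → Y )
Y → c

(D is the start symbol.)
Yes, D has productions with common prefix 'D D D'

Left-factoring is needed when two productions for the same non-terminal
share a common prefix on the right-hand side.

Productions for D:
  D → D D D
  D → D D D ) D
  D → D D D c -
  D → P c
Productions for P:
  P → f
  P → Y )
Productions for Y:
  Y → Y )
  Y → c

Found common prefix 'D D D' in productions for D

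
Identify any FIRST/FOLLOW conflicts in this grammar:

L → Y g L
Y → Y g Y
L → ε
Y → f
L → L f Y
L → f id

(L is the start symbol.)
A FIRST/FOLLOW conflict occurs when a non-terminal N has a nullable alternative N → β (β ⇒* ε) and another alternative N → α with FIRST(α) ∩ FOLLOW(N) ≠ ∅: on such a lookahead the parser cannot decide between expanding α and letting N vanish via β.

Nullable non-terminals: L.
FIRST sets used below: FIRST(Y) = { 'f' }, FIRST(L) = { 'f', ε }

L: nullable alternative(s) L → ε; FOLLOW(L) = { $, 'f' }
  L → Y g L: FIRST \ {ε} = { 'f' } — overlaps FOLLOW(L) on { 'f' }: CONFLICT
  L → ε: FIRST \ {ε} = { } — this is the only nullable alternative, skip
  L → L f Y: FIRST \ {ε} = { 'f' } — overlaps FOLLOW(L) on { 'f' }: CONFLICT
  L → f id: FIRST \ {ε} = { 'f' } — overlaps FOLLOW(L) on { 'f' }: CONFLICT

Y has no nullable alternative, so no FIRST/FOLLOW check is needed there.

So the grammar has 3 FIRST/FOLLOW conflicts (marked CONFLICT above).

Answer: Yes. L → Y g L with FOLLOW(L) on { 'f' }; L → L f Y with FOLLOW(L) on { 'f' }; L → f id with FOLLOW(L) on { 'f' }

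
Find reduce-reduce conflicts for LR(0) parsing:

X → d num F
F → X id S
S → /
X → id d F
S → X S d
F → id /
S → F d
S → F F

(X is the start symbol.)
Yes — I16: [F → id / .] vs [S → / .]

A reduce-reduce conflict occurs when an LR(0) state has two complete items [A → α .] and [B → β .] — both call for a reduction, and with no lookahead the parser cannot choose between them.

Augment with X' → X and build the canonical LR(0) collection (I0 = CLOSURE({[X' → . X]}), then GOTO on every symbol after a dot until no new states appear). It has 23 states:
  I0: { [X → . d num F], [X → . id d F], [X' → . X] }  — shift
  I1: { [X' → X .] }  — accept
  I2: { [X → d . num F] }  — shift
  I3: { [X → id . d F] }  — shift
  I4: { [F → . X id S], [F → . id /], [X → . d num F], [X → . id d F], [X → id d . F] }  — shift
  I5: { [X → id d F .] }  — reduce
  I6: { [F → X . id S] }  — shift
  I7: { [F → id . /], [X → id . d F] }  — shift
  I8: { [F → id / .] }  — reduce
  I9: { [F → . X id S], [F → . id /], [F → X id . S], [S → . /], [S → . F F], [S → . F d], [S → . X S d], [X → . d num F], [X → . id d F] }  — shift
  I10: { [S → / .] }  — reduce
  I11: { [F → . X id S], [F → . id /], [S → F . F], [S → F . d], [X → . d num F], [X → . id d F] }  — shift
  I12: { [F → X id S .] }  — reduce
  I13: { [F → . X id S], [F → . id /], [F → X . id S], [S → . /], [S → . F F], [S → . F d], [S → . X S d], [S → X . S d], [X → . d num F], [X → . id d F] }  — shift
  I14: { [S → X S . d] }  — shift
  I15: { [F → . X id S], [F → . id /], [F → X id . S], [F → id . /], [S → . /], [S → . F F], [S → . F d], [S → . X S d], [X → . d num F], [X → . id d F], [X → id . d F] }  — shift
  I16: { [F → id / .], [S → / .] }  — 2 reduces
  I17: { [F → . X id S], [F → . id /], [X → . d num F], [X → . id d F], [X → d . num F], [X → id d . F] }  — shift
  I18: { [F → . X id S], [F → . id /], [X → . d num F], [X → . id d F], [X → d num . F] }  — shift
  I19: { [X → d num F .] }  — reduce
  I20: { [S → X S d .] }  — reduce
  I21: { [S → F F .] }  — reduce
  I22: { [S → F d .], [X → d . num F] }  — shift, reduce

I16 contains complete items [F → id / .], [S → / .] — reduce-reduce conflict.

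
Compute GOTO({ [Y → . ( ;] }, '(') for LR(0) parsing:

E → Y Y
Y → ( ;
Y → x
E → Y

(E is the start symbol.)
GOTO(I, '(') = CLOSURE({ [A → αX.β] : [A → α.Xβ] ∈ I, X = '(' })

Items with dot before '(', with the dot advanced:
  [Y → . ( ;] → [Y → ( . ;]
Closure adds nothing (no advanced item has the dot before a non-terminal).

GOTO = { [Y → ( . ;] }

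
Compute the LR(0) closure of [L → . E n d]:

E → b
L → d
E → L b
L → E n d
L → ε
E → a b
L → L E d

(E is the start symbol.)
To compute CLOSURE, for each item [A → α.Bβ] where B is a non-terminal, add [B → .γ] for all productions B → γ; repeat for the newly added items until nothing changes.

Start with: [L → . E n d]
  [L → . E n d] has the dot before E: add [E → . b], [E → . L b], [E → . a b]
  [E → . L b] has the dot before L: add [L → . d], [L → .], [L → . L E d]
No further items can be added.

CLOSURE = { [E → . L b], [E → . a b], [E → . b], [L → . E n d], [L → . L E d], [L → . d], [L → .] }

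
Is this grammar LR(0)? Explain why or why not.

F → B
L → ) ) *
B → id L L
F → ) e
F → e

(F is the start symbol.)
Yes, the grammar is LR(0)

A grammar is LR(0) if no state in the canonical LR(0) collection has:
  - both a shift item (dot before a terminal) and a complete item (shift-reduce conflict), or
  - two or more complete items (reduce-reduce conflict; the accept item [F' → F .] counts as a complete item here).

Augment with F' → F and build the canonical LR(0) collection (I0 = CLOSURE({[F' → . F]}), then GOTO on every symbol after a dot until no new states appear). It has 12 states:
  I0: { [B → . id L L], [F → . ) e], [F → . B], [F → . e], [F' → . F] }  — shift
  I1: { [F → ) . e] }  — shift
  I2: { [F → B .] }  — reduce
  I3: { [F' → F .] }  — accept
  I4: { [F → e .] }  — reduce
  I5: { [B → id . L L], [L → . ) ) *] }  — shift
  I6: { [L → ) . ) *] }  — shift
  I7: { [B → id L . L], [L → . ) ) *] }  — shift
  I8: { [B → id L L .] }  — reduce
  I9: { [L → ) ) . *] }  — shift
  I10: { [L → ) ) * .] }  — reduce
  I11: { [F → ) e .] }  — reduce

Every state is either a pure shift/goto state or contains exactly one complete item and nothing to shift — no conflicts. The grammar is LR(0).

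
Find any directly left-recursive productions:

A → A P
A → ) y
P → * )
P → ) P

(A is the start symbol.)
Direct left recursion occurs when N → N α for some non-terminal N (the right-hand side begins with the left-hand side itself).

A → A P: LEFT RECURSIVE (starts with A)
A → ) y: starts with ')'
P → * ): starts with '*'
P → ) P: starts with ')'

The grammar has direct left recursion on: A.

Answer: Yes, A is left-recursive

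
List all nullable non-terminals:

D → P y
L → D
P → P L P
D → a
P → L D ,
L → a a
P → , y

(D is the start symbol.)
None

There are no ε-productions, so no non-terminal can derive ε.
No non-terminals are nullable.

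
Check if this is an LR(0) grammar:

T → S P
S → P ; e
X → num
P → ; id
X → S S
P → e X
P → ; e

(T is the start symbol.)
A grammar is LR(0) if no state in the canonical LR(0) collection has:
  - both a shift item (dot before a terminal) and a complete item (shift-reduce conflict), or
  - two or more complete items (reduce-reduce conflict; the accept item [T' → T .] counts as a complete item here).

Augment with T' → T and build the canonical LR(0) collection (I0 = CLOSURE({[T' → . T]}), then GOTO on every symbol after a dot until no new states appear). It has 15 states:
  I0: { [P → . ; e], [P → . ; id], [P → . e X], [S → . P ; e], [T → . S P], [T' → . T] }  — shift
  I1: { [P → ; . e], [P → ; . id] }  — shift
  I2: { [S → P . ; e] }  — shift
  I3: { [P → . ; e], [P → . ; id], [P → . e X], [T → S . P] }  — shift
  I4: { [T' → T .] }  — accept
  I5: { [P → . ; e], [P → . ; id], [P → . e X], [P → e . X], [S → . P ; e], [X → . S S], [X → . num] }  — shift
  I6: { [P → . ; e], [P → . ; id], [P → . e X], [S → . P ; e], [X → S . S] }  — shift
  I7: { [P → e X .] }  — reduce
  I8: { [X → num .] }  — reduce
  I9: { [X → S S .] }  — reduce
  I10: { [T → S P .] }  — reduce
  I11: { [S → P ; . e] }  — shift
  I12: { [S → P ; e .] }  — reduce
  I13: { [P → ; e .] }  — reduce
  I14: { [P → ; id .] }  — reduce

Every state is either a pure shift/goto state or contains exactly one complete item and nothing to shift — no conflicts. The grammar is LR(0).

Answer: Yes, the grammar is LR(0)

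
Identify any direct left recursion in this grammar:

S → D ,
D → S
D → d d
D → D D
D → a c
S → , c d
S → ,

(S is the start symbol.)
Yes, D is left-recursive

Direct left recursion occurs when N → N α for some non-terminal N (the right-hand side begins with the left-hand side itself).

S → D ,: starts with D
D → S: starts with S
D → d d: starts with d
D → D D: LEFT RECURSIVE (starts with D)
D → a c: starts with a
S → , c d: starts with ','
S → ,: starts with ','

The grammar has direct left recursion on: D.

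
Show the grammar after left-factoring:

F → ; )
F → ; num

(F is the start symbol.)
Left-factoring transforms A → αβ₁ | αβ₂ into A → αA' and A' → β₁ | β₂
(α is the longest common prefix among the alternatives). Repeat until
no nonterminal has two alternatives with a common prefix.

Round 1: F has alternatives sharing prefix ';'. Introduce F': F → ; F'
  Add: F' → )
  Add: F' → num

No remaining common prefixes — done.

Resulting grammar:
F → ; F'
F' → )
F' → num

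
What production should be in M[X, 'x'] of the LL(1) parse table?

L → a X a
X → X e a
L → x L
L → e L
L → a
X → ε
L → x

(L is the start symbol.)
Empty (error entry)

To find M[X, 'x'], we find productions for X where 'x' is in the predict set (PREDICT(N → α) = (FIRST(α) \ {ε}) ∪ (FOLLOW(N) if α ⇒* ε)).

Relevant sets:
  FIRST(X) = { 'e', ε }
  FOLLOW(X) = { 'a', 'e' }

X → X e a: PREDICT = { 'e' }
X → ε: PREDICT = { 'a', 'e' }

M[X, 'x'] is empty (no production applies)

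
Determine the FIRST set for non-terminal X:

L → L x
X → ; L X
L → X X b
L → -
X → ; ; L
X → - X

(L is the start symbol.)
To compute FIRST(X), examine every production with X on the left-hand side, reading each right-hand side left to right until a non-nullable symbol is reached.

From X → ; L X:
  - ';' is a terminal: add ';' and stop
From X → ; ; L:
  - ';' is a terminal: add ';' and stop
From X → - X:
  - '-' is a terminal: add '-' and stop

Collecting: FIRST(X) = { '-', ';' }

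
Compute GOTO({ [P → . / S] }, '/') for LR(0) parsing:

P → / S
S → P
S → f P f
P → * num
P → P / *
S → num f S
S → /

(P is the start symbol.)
{ [P → . * num], [P → . / S], [P → . P / *], [P → / . S], [S → . /], [S → . P], [S → . f P f], [S → . num f S] }

GOTO(I, '/') = CLOSURE({ [A → αX.β] : [A → α.Xβ] ∈ I, X = '/' })

Items with dot before '/', with the dot advanced:
  [P → . / S] → [P → / . S]
Closure of the advanced items:
  [P → / . S] has the dot before S: add [S → . P], [S → . f P f], [S → . num f S], [S → . /]
  [S → . P] has the dot before P: add [P → . / S], [P → . * num], [P → . P / *]

GOTO = { [P → . * num], [P → . / S], [P → . P / *], [P → / . S], [S → . /], [S → . P], [S → . f P f], [S → . num f S] }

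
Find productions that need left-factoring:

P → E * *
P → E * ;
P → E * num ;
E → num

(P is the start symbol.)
Yes, P has productions with common prefix 'E *'

Left-factoring is needed when two productions for the same non-terminal
share a common prefix on the right-hand side.

Productions for P:
  P → E * *
  P → E * ;
  P → E * num ;

Found common prefix 'E *' in productions for P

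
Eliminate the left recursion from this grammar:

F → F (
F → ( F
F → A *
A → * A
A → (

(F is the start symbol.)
F is directly left-recursive. The standard transformation for
  A → A α₁ | ... | A α_m | β₁ | ... | β_n
is
  A  → β₁ A' | ... | β_n A'
  A' → α₁ A' | ... | α_m A' | ε

F → ( F becomes F → ( F F'
F → A * becomes F → A * F'
F → F ( becomes F' → ( F'
Add F' → ε

Productions for other non-terminals are unchanged:
  A → * A
  A → (

Resulting grammar:
F → ( F F'
F → A * F'
F' → ( F'
F' → ε
A → * A
A → (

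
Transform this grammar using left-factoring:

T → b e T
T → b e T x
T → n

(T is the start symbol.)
Left-factoring transforms A → αβ₁ | αβ₂ into A → αA' and A' → β₁ | β₂
(α is the longest common prefix among the alternatives). Repeat until
no nonterminal has two alternatives with a common prefix.

Round 1: T has alternatives sharing prefix 'b e T'. Introduce T': T → b e T T'
  Add: T' → ε
  Add: T' → x

No remaining common prefixes — done.

Resulting grammar:
T → b e T T'
T' → ε
T' → x
T → n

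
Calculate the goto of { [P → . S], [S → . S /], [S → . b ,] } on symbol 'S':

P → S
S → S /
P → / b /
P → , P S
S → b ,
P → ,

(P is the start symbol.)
{ [P → S .], [S → S . /] }

GOTO(I, 'S') = CLOSURE({ [A → αX.β] : [A → α.Xβ] ∈ I, X = 'S' })

Items with dot before 'S', with the dot advanced:
  [P → . S] → [P → S .]
  [S → . S /] → [S → S . /]
Closure adds nothing (no advanced item has the dot before a non-terminal).

GOTO = { [P → S .], [S → S . /] }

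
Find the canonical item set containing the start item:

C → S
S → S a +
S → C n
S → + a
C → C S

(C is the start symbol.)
{ [C → . C S], [C → . S], [C' → . C], [S → . + a], [S → . C n], [S → . S a +] }

First, augment the grammar with C' → C
I₀ = CLOSURE({ [C' → . C] }):
  [C' → . C] has the dot before C: add [C → . S], [C → . C S]
  [C → . S] has the dot before S: add [S → . S a +], [S → . C n], [S → . + a]
No further items can be added.

I₀ = { [C → . C S], [C → . S], [C' → . C], [S → . + a], [S → . C n], [S → . S a +] }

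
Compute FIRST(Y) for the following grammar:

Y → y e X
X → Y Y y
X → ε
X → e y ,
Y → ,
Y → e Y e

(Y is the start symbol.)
{ ',', 'e', 'y' }

To compute FIRST(Y), examine every production with Y on the left-hand side, reading each right-hand side left to right until a non-nullable symbol is reached.

From Y → y e X:
  - y is a terminal: add 'y' and stop
From Y → ,:
  - ',' is a terminal: add ',' and stop
From Y → e Y e:
  - e is a terminal: add 'e' and stop

Collecting: FIRST(Y) = { ',', 'e', 'y' }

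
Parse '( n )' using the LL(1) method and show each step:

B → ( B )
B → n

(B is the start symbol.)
LL(1) parsing maintains a stack (initially the start symbol over $) and the input. At each step: if the stack top is a terminal, match it against the current input token; if it is a non-terminal N, replace it with the RHS of M[N, lookahead] (the unique production whose predict set contains the lookahead).

Stack is shown with the top on the left.

Stack    Input    Action
------------------------
B $      ( n ) $  output B → ( B )
( B ) $  ( n ) $  match '('
B ) $    n ) $    output B → n
n ) $    n ) $    match 'n'
) $      ) $      match ')'
$        $        accept

The string is accepted.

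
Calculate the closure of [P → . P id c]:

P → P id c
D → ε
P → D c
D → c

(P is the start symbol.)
{ [D → . c], [D → .], [P → . D c], [P → . P id c] }

Start with: [P → . P id c]
  [P → . P id c] has the dot before P: add [P → . D c]
  [P → . D c] has the dot before D: add [D → .], [D → . c]
No further items can be added.

CLOSURE = { [D → . c], [D → .], [P → . D c], [P → . P id c] }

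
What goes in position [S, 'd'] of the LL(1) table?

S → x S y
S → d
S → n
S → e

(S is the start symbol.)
To find M[S, 'd'], we find productions for S where 'd' is in the predict set (PREDICT(N → α) = (FIRST(α) \ {ε}) ∪ (FOLLOW(N) if α ⇒* ε)).

S → x S y: PREDICT = { 'x' }
S → d: PREDICT = { 'd' }
  'd' is in predict set, so this production goes in M[S, 'd']
S → n: PREDICT = { 'n' }
S → e: PREDICT = { 'e' }

M[S, 'd'] = S → d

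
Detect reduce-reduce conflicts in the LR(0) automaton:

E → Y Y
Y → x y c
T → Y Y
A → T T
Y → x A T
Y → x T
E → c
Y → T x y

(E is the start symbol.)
A reduce-reduce conflict occurs when an LR(0) state has two complete items [A → α .] and [B → β .] — both call for a reduction, and with no lookahead the parser cannot choose between them.

Augment with E' → E and build the canonical LR(0) collection (I0 = CLOSURE({[E' → . E]}), then GOTO on every symbol after a dot until no new states appear). It has 19 states:
  I0: { [E → . Y Y], [E → . c], [E' → . E], [T → . Y Y], [Y → . T x y], [Y → . x A T], [Y → . x T], [Y → . x y c] }  — shift
  I1: { [E' → E .] }  — accept
  I2: { [Y → T . x y] }  — shift
  I3: { [E → Y . Y], [T → . Y Y], [T → Y . Y], [Y → . T x y], [Y → . x A T], [Y → . x T], [Y → . x y c] }  — shift
  I4: { [E → c .] }  — reduce
  I5: { [A → . T T], [T → . Y Y], [Y → . T x y], [Y → . x A T], [Y → . x T], [Y → . x y c], [Y → x . A T], [Y → x . T], [Y → x . y c] }  — shift
  I6: { [T → . Y Y], [Y → . T x y], [Y → . x A T], [Y → . x T], [Y → . x y c], [Y → x A . T] }  — shift
  I7: { [A → T . T], [T → . Y Y], [Y → . T x y], [Y → . x A T], [Y → . x T], [Y → . x y c], [Y → T . x y], [Y → x T .] }  — shift, reduce
  I8: { [T → . Y Y], [T → Y . Y], [Y → . T x y], [Y → . x A T], [Y → . x T], [Y → . x y c] }  — shift
  I9: { [Y → x y . c] }  — shift
  I10: { [Y → x y c .] }  — reduce
  I11: { [T → . Y Y], [T → Y . Y], [T → Y Y .], [Y → . T x y], [Y → . x A T], [Y → . x T], [Y → . x y c] }  — shift, reduce
  I12: { [A → T T .], [Y → T . x y] }  — shift, reduce
  I13: { [A → . T T], [T → . Y Y], [Y → . T x y], [Y → . x A T], [Y → . x T], [Y → . x y c], [Y → T x . y], [Y → x . A T], [Y → x . T], [Y → x . y c] }  — shift
  I14: { [Y → T x y .], [Y → x y . c] }  — shift, reduce
  I15: { [Y → T x . y] }  — shift
  I16: { [Y → T x y .] }  — reduce
  I17: { [Y → T . x y], [Y → x A T .] }  — shift, reduce
  I18: { [E → Y Y .], [T → . Y Y], [T → Y . Y], [T → Y Y .], [Y → . T x y], [Y → . x A T], [Y → . x T], [Y → . x y c] }  — shift, 2 reduces

I18 contains complete items [E → Y Y .], [T → Y Y .] — reduce-reduce conflict.

Answer: Yes — I18: [E → Y Y .] vs [T → Y Y .]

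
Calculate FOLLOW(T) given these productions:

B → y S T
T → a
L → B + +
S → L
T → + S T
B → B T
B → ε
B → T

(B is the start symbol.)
{ $, '+', 'a' }

To compute FOLLOW(T), find every occurrence of T on a right-hand side N → α T β: add FIRST(β) \ {ε}, and if β is empty or nullable also add FOLLOW(N). Iterate to a fixed point.

In B → y S T: T is at the end, add FOLLOW(B)
In T → + S T: T is at the end; this adds FOLLOW(T) to itself — nothing new
In B → B T: T is at the end, add FOLLOW(B)
In B → T: T is at the end, add FOLLOW(B)

The FOLLOW sets referred to above (computed the same way, to a fixed point):
  FOLLOW(B) = { $, '+', 'a' }

Taking the union: FOLLOW(T) = { $, '+', 'a' }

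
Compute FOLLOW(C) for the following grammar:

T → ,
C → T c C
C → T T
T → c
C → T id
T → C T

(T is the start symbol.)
{ ',', 'c' }

In C → T c C: C is at the end; this adds FOLLOW(C) to itself — nothing new
In T → C T: C is followed by T, add FIRST(T) \ {ε} = { ',', 'c' }

Taking the union: FOLLOW(C) = { ',', 'c' }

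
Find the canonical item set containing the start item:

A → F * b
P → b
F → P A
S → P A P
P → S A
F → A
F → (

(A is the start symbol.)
First, augment the grammar with A' → A
I₀ = CLOSURE({ [A' → . A] }):
  [A' → . A] has the dot before A: add [A → . F * b]
  [A → . F * b] has the dot before F: add [F → . P A], [F → . A], [F → . (]
  [F → . P A] has the dot before P: add [P → . b], [P → . S A]
  [P → . S A] has the dot before S: add [S → . P A P]
No further items can be added.

I₀ = { [A → . F * b], [A' → . A], [F → . (], [F → . A], [F → . P A], [P → . S A], [P → . b], [S → . P A P] }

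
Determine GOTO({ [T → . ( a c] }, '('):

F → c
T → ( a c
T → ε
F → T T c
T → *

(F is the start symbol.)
{ [T → ( . a c] }

GOTO(I, '(') = CLOSURE({ [A → αX.β] : [A → α.Xβ] ∈ I, X = '(' })

Items with dot before '(', with the dot advanced:
  [T → . ( a c] → [T → ( . a c]
Closure adds nothing (no advanced item has the dot before a non-terminal).

GOTO = { [T → ( . a c] }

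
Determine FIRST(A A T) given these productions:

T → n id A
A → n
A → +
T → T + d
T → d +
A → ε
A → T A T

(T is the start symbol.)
{ '+', 'd', 'n' }

FIRST sets of the non-terminals involved (from the grammar, by fixed-point iteration):
  FIRST(A) = { '+', 'd', 'n', ε }
  FIRST(T) = { 'd', 'n' }

To compute FIRST(A A T), process the symbols left to right:
Symbol A is a non-terminal. Add FIRST(A) \ {ε} = { '+', 'd', 'n' }
A is nullable (ε ∈ FIRST(A)), continue to the next symbol.
Symbol A is a non-terminal. Add FIRST(A) \ {ε} = { '+', 'd', 'n' }
A is nullable (ε ∈ FIRST(A)), continue to the next symbol.
Symbol T is a non-terminal. Add FIRST(T) \ {ε} = { 'd', 'n' }
T is not nullable (ε ∉ FIRST(T)), so stop here.
FIRST(A A T) = { '+', 'd', 'n' }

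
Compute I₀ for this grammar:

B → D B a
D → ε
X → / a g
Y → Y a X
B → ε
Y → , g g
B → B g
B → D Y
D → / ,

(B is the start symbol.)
First, augment the grammar with B' → B
I₀ = CLOSURE({ [B' → . B] }):
  [B' → . B] has the dot before B: add [B → . D B a], [B → .], [B → . B g], [B → . D Y]
  [B → . D B a] has the dot before D: add [D → .], [D → . / ,]
No further items can be added.

I₀ = { [B → . B g], [B → . D B a], [B → . D Y], [B → .], [B' → . B], [D → . / ,], [D → .] }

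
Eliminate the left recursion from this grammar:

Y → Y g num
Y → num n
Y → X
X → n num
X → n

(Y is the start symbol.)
Y → num n Y'
Y → X Y'
Y' → g num Y'
Y' → ε
X → n num
X → n

Y is directly left-recursive. The standard transformation for
  A → A α₁ | ... | A α_m | β₁ | ... | β_n
is
  A  → β₁ A' | ... | β_n A'
  A' → α₁ A' | ... | α_m A' | ε

Y → num n becomes Y → num n Y'
Y → X becomes Y → X Y'
Y → Y g num becomes Y' → g num Y'
Add Y' → ε

Productions for other non-terminals are unchanged:
  X → n num
  X → n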